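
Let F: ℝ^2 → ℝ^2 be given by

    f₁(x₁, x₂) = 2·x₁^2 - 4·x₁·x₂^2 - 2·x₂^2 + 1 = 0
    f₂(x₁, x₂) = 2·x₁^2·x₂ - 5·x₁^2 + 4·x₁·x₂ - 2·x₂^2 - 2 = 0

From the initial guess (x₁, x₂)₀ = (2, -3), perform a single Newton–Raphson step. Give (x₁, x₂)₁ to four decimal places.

At (2, -3): F = (-81.0000, -88.0000).
Jacobian J = [[4·x₁ - 4·x₂^2, -8·x₁·x₂ - 4·x₂], [4·x₁·x₂ - 10·x₁ + 4·x₂, 2·x₁^2 + 4·x₁ - 4·x₂]].
At the point, J = [[-28.0000, 60.0000], [-56.0000, 28.0000]] (det J = 2576.0000).
Solving J·Δ = −F gives Δ = (-1.1693, 0.8043).
Then the next iterate is (x₁, x₂)₁ = (0.8307, -2.1957).

(0.8307, -2.1957)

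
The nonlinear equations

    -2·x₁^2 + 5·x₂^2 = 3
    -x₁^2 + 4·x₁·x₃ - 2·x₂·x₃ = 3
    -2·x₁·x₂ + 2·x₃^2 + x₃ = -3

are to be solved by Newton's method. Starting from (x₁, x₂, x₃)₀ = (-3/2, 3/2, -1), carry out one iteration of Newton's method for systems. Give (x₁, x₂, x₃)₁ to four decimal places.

(0.3519, 0.5093, -1.0093)

At (-3/2, 3/2, -1): F = (3.7500, 3.7500, 8.5000).
Jacobian J = [[-4·x₁, 10·x₂, 0], [-2·x₁ + 4·x₃, -2·x₃, 4·x₁ - 2·x₂], [-2·x₂, -2·x₁, 4·x₃ + 1]].
At the point, J = [[6.0000, 15.0000, 0.0000], [-1.0000, 2.0000, -9.0000], [-3.0000, 3.0000, -3.0000]] (det J = 486.0000).
Solving J·Δ = −F gives Δ = (1.8519, -0.9907, -0.0093).
Then the next iterate is (x₁, x₂, x₃)₁ = (0.3519, 0.5093, -1.0093).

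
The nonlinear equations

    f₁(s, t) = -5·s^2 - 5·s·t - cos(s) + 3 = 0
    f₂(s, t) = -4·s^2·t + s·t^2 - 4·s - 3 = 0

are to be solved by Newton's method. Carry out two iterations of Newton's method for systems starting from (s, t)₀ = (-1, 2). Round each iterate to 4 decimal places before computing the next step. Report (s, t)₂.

At (-1, 2): F = (7.459698, -11.0000).
Jacobian J = [[-10·s - 5·t + sin(s), -5·s], [-8·s·t + t^2 - 4, -4·s^2 + 2·s·t]].
At the point, J = [[-0.841471, 5.0000], [16.0000, -8.0000]] (det J = -73.268232).
Solving J·Δ = −F gives Δ = (-0.0638, -1.5027).
Then the next iterate is (s, t)₁ = (-1.0638, 0.4973).
Round to (-1.0638, 0.4973) and repeat: F = (-0.498767, -1.259004), J = [[7.277293, 5.3190], [0.479529, -5.584737]].
Δ = (0.2195, -0.2066), so (s, t)₂ = (-0.8443, 0.2907).

(-0.8443, 0.2907)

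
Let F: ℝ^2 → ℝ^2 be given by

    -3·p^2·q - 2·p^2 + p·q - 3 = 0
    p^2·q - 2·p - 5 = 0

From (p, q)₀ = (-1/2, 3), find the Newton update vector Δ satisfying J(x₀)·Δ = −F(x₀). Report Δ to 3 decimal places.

At (-1/2, 3): F = (-7.250, -3.250).
Jacobian J = [[-6·p·q - 4·p + q, -3·p^2 + p], [2·p·q - 2, p^2]].
At the point, J = [[14.000, -1.250], [-5.000, 0.250]] (det J = -2.750).
Solving J·Δ = −F gives Δ = (-2.136, -29.727).

(-2.136, -29.727)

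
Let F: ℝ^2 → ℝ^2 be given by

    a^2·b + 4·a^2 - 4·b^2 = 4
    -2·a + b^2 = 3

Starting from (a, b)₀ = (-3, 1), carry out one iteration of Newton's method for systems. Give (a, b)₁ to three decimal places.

(-1.793, 0.207)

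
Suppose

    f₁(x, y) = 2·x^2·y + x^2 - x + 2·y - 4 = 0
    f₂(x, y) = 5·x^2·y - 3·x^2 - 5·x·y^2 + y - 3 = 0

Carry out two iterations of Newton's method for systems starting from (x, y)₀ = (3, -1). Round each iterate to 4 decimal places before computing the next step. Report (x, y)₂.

(1.6593, 0.1323)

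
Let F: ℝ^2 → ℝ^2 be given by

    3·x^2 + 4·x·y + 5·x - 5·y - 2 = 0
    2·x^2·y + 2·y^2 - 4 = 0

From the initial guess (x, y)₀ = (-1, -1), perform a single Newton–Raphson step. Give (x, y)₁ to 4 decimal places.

(0.0000, -1.0000)

At (-1, -1): F = (5.0000, -4.0000).
Jacobian J = [[6·x + 4·y + 5, 4·x - 5], [4·x·y, 2·x^2 + 4·y]].
At the point, J = [[-5.0000, -9.0000], [4.0000, -2.0000]] (det J = 46.0000).
Solving J·Δ = −F gives Δ = (1.0000, 0.0000).
Then the next iterate is (x, y)₁ = (0.0000, -1.0000).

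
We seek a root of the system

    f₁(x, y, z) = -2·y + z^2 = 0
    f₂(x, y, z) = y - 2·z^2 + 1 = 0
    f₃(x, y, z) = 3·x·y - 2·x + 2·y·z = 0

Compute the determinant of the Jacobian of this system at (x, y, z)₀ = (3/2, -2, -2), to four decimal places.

J = [[0, -2, 2·z], [0, 1, -4·z], [3·y - 2, 3·x + 2·z, 2·y]].
At the point, J = [[0.0000, -2.0000, -4.0000], [0.0000, 1.0000, 8.0000], [-8.0000, 0.5000, -4.0000]].
det J = 96.0000.

96.0000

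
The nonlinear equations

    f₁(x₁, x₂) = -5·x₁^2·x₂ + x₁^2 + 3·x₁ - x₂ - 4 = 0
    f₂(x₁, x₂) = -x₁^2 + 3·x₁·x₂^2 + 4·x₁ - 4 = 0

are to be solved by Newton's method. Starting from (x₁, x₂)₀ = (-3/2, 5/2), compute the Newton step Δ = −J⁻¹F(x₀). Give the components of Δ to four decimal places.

At (-3/2, 5/2): F = (-36.8750, -40.3750).
Jacobian J = [[-10·x₁·x₂ + 2·x₁ + 3, -5·x₁^2 - 1], [-2·x₁ + 3·x₂^2 + 4, 6·x₁·x₂]].
At the point, J = [[37.5000, -12.2500], [25.7500, -22.5000]] (det J = -528.3125).
Solving J·Δ = −F gives Δ = (0.6343, -1.0686).

(0.6343, -1.0686)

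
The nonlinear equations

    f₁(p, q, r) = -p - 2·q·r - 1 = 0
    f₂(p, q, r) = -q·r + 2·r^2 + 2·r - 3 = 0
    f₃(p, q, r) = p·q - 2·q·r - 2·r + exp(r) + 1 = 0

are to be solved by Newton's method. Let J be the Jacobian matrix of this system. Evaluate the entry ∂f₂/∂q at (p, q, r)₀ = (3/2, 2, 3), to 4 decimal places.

-3.0000

∂f₂/∂q = -r.
At (3/2, 2, 3) this is -3.0000.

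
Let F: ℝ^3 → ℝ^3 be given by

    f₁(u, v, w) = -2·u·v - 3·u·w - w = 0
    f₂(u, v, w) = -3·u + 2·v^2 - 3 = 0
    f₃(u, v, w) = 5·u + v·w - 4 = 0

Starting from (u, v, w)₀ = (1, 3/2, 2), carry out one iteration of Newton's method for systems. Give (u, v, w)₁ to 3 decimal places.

(0.917, 1.708, -0.667)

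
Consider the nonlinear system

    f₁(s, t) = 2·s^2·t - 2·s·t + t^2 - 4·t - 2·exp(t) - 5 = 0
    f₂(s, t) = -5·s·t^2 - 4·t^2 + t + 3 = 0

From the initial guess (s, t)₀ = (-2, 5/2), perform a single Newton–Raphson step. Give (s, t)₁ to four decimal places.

(-1.6530, 1.4627)

At (-2, 5/2): F = (-3.114988, 43.0000).
Jacobian J = [[4·s·t - 2·t, 2·s^2 - 2·s + 2·t - 2·exp(t) - 4], [-5·t^2, -10·s·t - 8·t + 1]].
At the point, J = [[-25.0000, -11.364988], [-31.2500, 31.0000]] (det J = -1130.155873).
Solving J·Δ = −F gives Δ = (0.3470, -1.0373).
Then the next iterate is (s, t)₁ = (-1.6530, 1.4627).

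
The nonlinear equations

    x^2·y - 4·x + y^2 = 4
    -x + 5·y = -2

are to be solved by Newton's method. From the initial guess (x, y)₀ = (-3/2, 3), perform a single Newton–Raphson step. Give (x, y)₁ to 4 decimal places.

(-2.6256, -0.9251)

At (-3/2, 3): F = (17.7500, 18.5000).
Jacobian J = [[2·x·y - 4, x^2 + 2·y], [-1, 5]].
At the point, J = [[-13.0000, 8.2500], [-1.0000, 5.0000]] (det J = -56.7500).
Solving J·Δ = −F gives Δ = (-1.1256, -3.9251).
Then the next iterate is (x, y)₁ = (-2.6256, -0.9251).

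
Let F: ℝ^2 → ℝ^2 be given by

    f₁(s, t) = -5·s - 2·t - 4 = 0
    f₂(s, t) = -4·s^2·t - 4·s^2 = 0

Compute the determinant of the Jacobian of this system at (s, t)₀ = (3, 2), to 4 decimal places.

J = [[-5, -2], [-8·s·t - 8·s, -4·s^2]].
At the point, J = [[-5.0000, -2.0000], [-72.0000, -36.0000]].
det J = 36.0000.

36.0000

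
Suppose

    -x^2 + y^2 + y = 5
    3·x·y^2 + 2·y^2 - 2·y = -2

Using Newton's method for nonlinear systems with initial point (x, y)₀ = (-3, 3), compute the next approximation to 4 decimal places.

(-1.7704, 2.2318)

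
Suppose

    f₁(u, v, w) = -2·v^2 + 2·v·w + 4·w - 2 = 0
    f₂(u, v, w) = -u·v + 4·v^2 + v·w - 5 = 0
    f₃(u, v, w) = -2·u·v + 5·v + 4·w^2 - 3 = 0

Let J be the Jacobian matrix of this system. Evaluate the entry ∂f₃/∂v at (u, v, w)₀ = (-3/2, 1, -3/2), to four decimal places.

∂f₃/∂v = -2·u + 5.
At (-3/2, 1, -3/2) this is 8.0000.

8.0000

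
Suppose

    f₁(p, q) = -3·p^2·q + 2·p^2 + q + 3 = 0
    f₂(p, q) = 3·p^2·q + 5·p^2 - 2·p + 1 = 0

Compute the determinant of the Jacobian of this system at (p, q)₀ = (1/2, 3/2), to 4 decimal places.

J = [[-6·p·q + 4·p, -3·p^2 + 1], [6·p·q + 10·p - 2, 3·p^2]].
At the point, J = [[-2.5000, 0.2500], [7.5000, 0.7500]].
det J = -3.7500.

-3.7500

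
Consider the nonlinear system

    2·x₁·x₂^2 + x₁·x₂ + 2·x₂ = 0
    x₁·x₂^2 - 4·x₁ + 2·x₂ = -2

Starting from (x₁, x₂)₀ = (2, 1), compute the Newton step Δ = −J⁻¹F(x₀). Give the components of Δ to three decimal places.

At (2, 1): F = (8.000, -2.000).
Jacobian J = [[2·x₂^2 + x₂, 4·x₁·x₂ + x₁ + 2], [x₂^2 - 4, 2·x₁·x₂ + 2]].
At the point, J = [[3.000, 12.000], [-3.000, 6.000]] (det J = 54.000).
Solving J·Δ = −F gives Δ = (-1.333, -0.333).

(-1.333, -0.333)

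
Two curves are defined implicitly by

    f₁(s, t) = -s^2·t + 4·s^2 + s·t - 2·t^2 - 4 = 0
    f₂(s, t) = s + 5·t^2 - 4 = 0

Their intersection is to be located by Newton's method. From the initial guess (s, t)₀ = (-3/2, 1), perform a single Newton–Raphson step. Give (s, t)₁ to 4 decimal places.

(-1.6574, 1.0657)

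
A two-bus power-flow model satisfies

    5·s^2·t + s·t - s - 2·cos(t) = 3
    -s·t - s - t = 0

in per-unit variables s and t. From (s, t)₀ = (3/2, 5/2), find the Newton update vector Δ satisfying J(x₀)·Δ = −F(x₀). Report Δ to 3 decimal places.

(0.732, -4.125)

At (3/2, 5/2): F = (28.97729, -7.750).
Jacobian J = [[10·s·t + t - 1, 5·s^2 + s + 2·sin(t)], [-t - 1, -s - 1]].
At the point, J = [[39.000, 13.94694], [-3.500, -2.500]] (det J = -48.68569).
Solving J·Δ = −F gives Δ = (0.732, -4.125).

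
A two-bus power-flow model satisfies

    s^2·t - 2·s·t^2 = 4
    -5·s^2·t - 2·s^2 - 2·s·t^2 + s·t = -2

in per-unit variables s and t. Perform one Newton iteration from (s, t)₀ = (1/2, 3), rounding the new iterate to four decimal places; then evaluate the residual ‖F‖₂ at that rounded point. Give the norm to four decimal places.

4.0218

At (1/2, 3): F = (-12.2500, -9.7500).
Jacobian J = [[2·s·t - 2·t^2, s^2 - 4·s·t], [-10·s·t - 4·s - 2·t^2 + t, -5·s^2 - 4·s·t + s]].
At the point, J = [[-15.0000, -5.7500], [-32.0000, -6.7500]] (det J = -82.7500).
Solving J·Δ = −F gives Δ = (0.3218, -2.9698).
Then the next iterate is (s, t)₁ = (0.8218, 0.0302).
Re-evaluating at (0.8218, 0.0302): F = (-3.981103, 0.570630), so ‖F‖₂ = 4.0218.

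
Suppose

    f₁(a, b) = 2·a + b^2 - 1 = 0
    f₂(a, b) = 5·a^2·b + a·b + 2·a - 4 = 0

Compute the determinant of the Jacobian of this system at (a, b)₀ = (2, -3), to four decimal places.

-322.0000

J = [[2, 2·b], [10·a·b + b + 2, 5·a^2 + a]].
At the point, J = [[2.0000, -6.0000], [-61.0000, 22.0000]].
det J = -322.0000.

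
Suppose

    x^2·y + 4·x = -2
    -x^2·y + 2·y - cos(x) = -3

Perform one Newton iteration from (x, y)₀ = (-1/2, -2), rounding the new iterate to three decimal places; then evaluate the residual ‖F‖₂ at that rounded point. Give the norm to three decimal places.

At (-1/2, -2): F = (-0.500, -1.37758).
Jacobian J = [[2·x·y + 4, x^2], [-2·x·y + sin(x), -x^2 + 2]].
At the point, J = [[6.000, 0.250], [-2.47943, 1.750]] (det J = 11.11986).
Solving J·Δ = −F gives Δ = (0.048, 0.855).
Then the next iterate is (x, y)₁ = (-0.452, -1.145).
Re-evaluating at (-0.452, -1.145): F = (-0.04193, 0.04435), so ‖F‖₂ = 0.061.

0.061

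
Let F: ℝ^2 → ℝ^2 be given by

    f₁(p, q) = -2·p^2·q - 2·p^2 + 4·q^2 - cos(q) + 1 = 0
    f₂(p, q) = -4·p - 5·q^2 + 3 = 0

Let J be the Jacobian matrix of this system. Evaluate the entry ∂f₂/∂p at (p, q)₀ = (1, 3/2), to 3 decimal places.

∂f₂/∂p = -4.
At (1, 3/2) this is -4.000.

-4.000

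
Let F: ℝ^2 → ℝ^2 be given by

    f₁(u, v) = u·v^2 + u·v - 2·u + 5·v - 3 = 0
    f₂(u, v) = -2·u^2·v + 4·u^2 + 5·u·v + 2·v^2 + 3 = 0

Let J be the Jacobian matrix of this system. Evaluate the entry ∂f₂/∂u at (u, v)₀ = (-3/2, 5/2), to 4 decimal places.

∂f₂/∂u = -4·u·v + 8·u + 5·v.
At (-3/2, 5/2) this is 15.5000.

15.5000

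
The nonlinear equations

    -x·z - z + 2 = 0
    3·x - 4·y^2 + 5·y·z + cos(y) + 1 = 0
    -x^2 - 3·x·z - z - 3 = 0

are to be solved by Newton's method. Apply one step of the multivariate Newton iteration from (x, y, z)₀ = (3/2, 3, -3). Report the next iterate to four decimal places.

(-14.5833, -6.1270, -18.5000)

At (3/2, 3, -3): F = (9.5000, -76.489992, 11.2500).
Jacobian J = [[-z, 0, -x - 1], [3, -8·y + 5·z - sin(y), 5·y], [-2·x - 3·z, 0, -3·x - 1]].
At the point, J = [[3.0000, 0.0000, -2.5000], [3.0000, -39.141120, 15.0000], [6.0000, 0.0000, -5.5000]] (det J = 58.711680).
Solving J·Δ = −F gives Δ = (-16.0833, -9.1270, -15.5000).
Then the next iterate is (x, y, z)₁ = (-14.5833, -6.1270, -18.5000).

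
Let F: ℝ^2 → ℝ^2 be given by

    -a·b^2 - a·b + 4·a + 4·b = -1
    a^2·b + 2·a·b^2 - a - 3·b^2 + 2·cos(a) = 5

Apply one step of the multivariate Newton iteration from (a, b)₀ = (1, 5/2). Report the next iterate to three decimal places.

(1.871, 3.557)

At (1, 5/2): F = (6.250, -8.66940).
Jacobian J = [[-b^2 - b + 4, -2·a·b - a + 4], [2·a·b + 2·b^2 - 2·sin(a) - 1, a^2 + 4·a·b - 6·b]].
At the point, J = [[-4.750, -2.000], [14.81706, -4.000]] (det J = 48.63412).
Solving J·Δ = −F gives Δ = (0.871, 1.057).
Then the next iterate is (a, b)₁ = (1.871, 3.557).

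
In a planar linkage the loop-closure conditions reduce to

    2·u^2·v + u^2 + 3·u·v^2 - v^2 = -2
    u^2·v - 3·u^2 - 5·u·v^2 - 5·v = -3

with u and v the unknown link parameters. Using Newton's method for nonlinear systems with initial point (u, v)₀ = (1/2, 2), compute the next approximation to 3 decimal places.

At (1/2, 2): F = (5.250, -17.250).
Jacobian J = [[4·u·v + 2·u + 3·v^2, 2·u^2 + 6·u·v - 2·v], [2·u·v - 6·u - 5·v^2, u^2 - 10·u·v - 5]].
At the point, J = [[17.000, 2.500], [-21.000, -14.750]] (det J = -198.250).
Solving J·Δ = −F gives Δ = (-0.173, -0.923).
Then the next iterate is (u, v)₁ = (0.327, 1.077).

(0.327, 1.077)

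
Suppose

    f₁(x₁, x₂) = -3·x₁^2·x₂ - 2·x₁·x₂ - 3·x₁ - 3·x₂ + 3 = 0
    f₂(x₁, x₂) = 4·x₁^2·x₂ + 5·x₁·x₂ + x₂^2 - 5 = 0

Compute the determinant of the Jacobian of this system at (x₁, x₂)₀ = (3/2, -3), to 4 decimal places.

-335.2500

J = [[-6·x₁·x₂ - 2·x₂ - 3, -3·x₁^2 - 2·x₁ - 3], [8·x₁·x₂ + 5·x₂, 4·x₁^2 + 5·x₁ + 2·x₂]].
At the point, J = [[30.0000, -12.7500], [-51.0000, 10.5000]].
det J = -335.2500.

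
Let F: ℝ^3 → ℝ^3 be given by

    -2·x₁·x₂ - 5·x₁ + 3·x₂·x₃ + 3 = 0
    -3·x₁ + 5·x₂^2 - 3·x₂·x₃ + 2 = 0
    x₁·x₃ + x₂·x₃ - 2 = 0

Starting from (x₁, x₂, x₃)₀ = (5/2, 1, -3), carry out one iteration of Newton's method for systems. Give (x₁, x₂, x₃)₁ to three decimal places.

At (5/2, 1, -3): F = (-23.500, 8.500, -12.500).
Jacobian J = [[-2·x₂ - 5, -2·x₁ + 3·x₃, 3·x₂], [-3, 10·x₂ - 3·x₃, -3·x₂], [x₃, x₃, x₁ + x₂]].
At the point, J = [[-7.000, -14.000, 3.000], [-3.000, 19.000, -3.000], [-3.000, -3.000, 3.500]] (det J = -477.500).
Solving J·Δ = −F gives Δ = (-1.725, -0.450, 1.707).
Then the next iterate is (x₁, x₂, x₃)₁ = (0.775, 0.550, -1.293).

(0.775, 0.550, -1.293)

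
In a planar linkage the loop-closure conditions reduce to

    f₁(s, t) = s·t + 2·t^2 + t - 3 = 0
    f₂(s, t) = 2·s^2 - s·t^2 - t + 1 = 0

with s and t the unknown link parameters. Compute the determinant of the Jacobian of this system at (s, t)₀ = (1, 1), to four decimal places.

J = [[t, s + 4·t + 1], [4·s - t^2, -2·s·t - 1]].
At the point, J = [[1.0000, 6.0000], [3.0000, -3.0000]].
det J = -21.0000.

-21.0000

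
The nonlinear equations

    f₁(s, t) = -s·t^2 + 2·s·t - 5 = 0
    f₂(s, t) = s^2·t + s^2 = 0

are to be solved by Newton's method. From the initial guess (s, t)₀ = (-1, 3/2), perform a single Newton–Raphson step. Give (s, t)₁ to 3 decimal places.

At (-1, 3/2): F = (-5.750, 2.500).
Jacobian J = [[-t^2 + 2·t, -2·s·t + 2·s], [2·s·t + 2·s, s^2]].
At the point, J = [[0.750, 1.000], [-5.000, 1.000]] (det J = 5.750).
Solving J·Δ = −F gives Δ = (1.435, 4.674).
Then the next iterate is (s, t)₁ = (0.435, 6.174).

(0.435, 6.174)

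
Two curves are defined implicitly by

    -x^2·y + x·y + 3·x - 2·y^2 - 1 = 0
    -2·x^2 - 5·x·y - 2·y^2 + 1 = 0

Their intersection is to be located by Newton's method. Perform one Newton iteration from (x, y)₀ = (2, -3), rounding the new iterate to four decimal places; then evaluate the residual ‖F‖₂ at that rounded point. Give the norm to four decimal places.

At (2, -3): F = (-7.0000, 5.0000).
Jacobian J = [[-2·x·y + y + 3, -x^2 + x - 4·y], [-4·x - 5·y, -5·x - 4·y]].
At the point, J = [[12.0000, 10.0000], [7.0000, 2.0000]] (det J = -46.0000).
Solving J·Δ = −F gives Δ = (-1.3913, 2.3696).
Then the next iterate is (x, y)₁ = (0.6087, -0.6304).
Re-evaluating at (0.6087, -0.6304): F = (-0.118860, 1.382783), so ‖F‖₂ = 1.3879.

1.3879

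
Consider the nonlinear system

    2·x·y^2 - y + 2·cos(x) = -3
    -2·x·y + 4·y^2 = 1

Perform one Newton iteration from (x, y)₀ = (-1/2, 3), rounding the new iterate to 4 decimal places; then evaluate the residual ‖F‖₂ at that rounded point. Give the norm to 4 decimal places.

9.2107

At (-1/2, 3): F = (-7.244835, 38.0000).
Jacobian J = [[2·y^2 - 2·sin(x), 4·x·y - 1], [-2·y, -2·x + 8·y]].
At the point, J = [[18.958851, -7.0000], [-6.0000, 25.0000]] (det J = 431.971277).
Solving J·Δ = −F gives Δ = (-0.1965, -1.5672).
Then the next iterate is (x, y)₁ = (-0.6965, 1.4328).
Re-evaluating at (-0.6965, 1.4328): F = (0.241673, 9.207554), so ‖F‖₂ = 9.2107.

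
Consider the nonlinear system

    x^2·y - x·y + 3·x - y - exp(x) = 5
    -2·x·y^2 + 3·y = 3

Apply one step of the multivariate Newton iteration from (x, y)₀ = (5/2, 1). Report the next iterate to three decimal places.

(1.009, 0.712)

At (5/2, 1): F = (-6.93249, -5.000).
Jacobian J = [[2·x·y - y - exp(x) + 3, x^2 - x - 1], [-2·y^2, -4·x·y + 3]].
At the point, J = [[-5.18249, 2.750], [-2.000, -7.000]] (det J = 41.77746).
Solving J·Δ = −F gives Δ = (-1.491, -0.288).
Then the next iterate is (x, y)₁ = (1.009, 0.712).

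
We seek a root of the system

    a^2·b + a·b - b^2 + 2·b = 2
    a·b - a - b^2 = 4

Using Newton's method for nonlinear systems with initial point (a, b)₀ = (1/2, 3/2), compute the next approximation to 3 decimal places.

(0.339, -0.932)

At (1/2, 3/2): F = (-0.125, -6.000).
Jacobian J = [[2·a·b + b, a^2 + a - 2·b + 2], [b - 1, a - 2·b]].
At the point, J = [[3.000, -0.250], [0.500, -2.500]] (det J = -7.375).
Solving J·Δ = −F gives Δ = (-0.161, -2.432).
Then the next iterate is (a, b)₁ = (0.339, -0.932).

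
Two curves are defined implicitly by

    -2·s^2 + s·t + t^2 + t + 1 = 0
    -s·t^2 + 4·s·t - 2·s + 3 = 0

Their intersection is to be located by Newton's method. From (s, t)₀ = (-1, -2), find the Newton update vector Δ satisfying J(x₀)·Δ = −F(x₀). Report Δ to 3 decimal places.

At (-1, -2): F = (3.000, 17.000).
Jacobian J = [[-4·s + t, s + 2·t + 1], [-t^2 + 4·t - 2, -2·s·t + 4·s]].
At the point, J = [[2.000, -4.000], [-14.000, -8.000]] (det J = -72.000).
Solving J·Δ = −F gives Δ = (0.611, 1.056).

(0.611, 1.056)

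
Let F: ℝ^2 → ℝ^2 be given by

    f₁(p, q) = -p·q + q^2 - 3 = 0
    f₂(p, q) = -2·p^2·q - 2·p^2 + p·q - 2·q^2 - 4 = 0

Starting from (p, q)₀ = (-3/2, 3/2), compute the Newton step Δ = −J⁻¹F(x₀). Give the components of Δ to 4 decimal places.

At (-3/2, 3/2): F = (1.5000, -22.0000).
Jacobian J = [[-q, -p + 2·q], [-4·p·q - 4·p + q, -2·p^2 + p - 4·q]].
At the point, J = [[-1.5000, 4.5000], [16.5000, -12.0000]] (det J = -56.2500).
Solving J·Δ = −F gives Δ = (1.4400, 0.1467).

(1.4400, 0.1467)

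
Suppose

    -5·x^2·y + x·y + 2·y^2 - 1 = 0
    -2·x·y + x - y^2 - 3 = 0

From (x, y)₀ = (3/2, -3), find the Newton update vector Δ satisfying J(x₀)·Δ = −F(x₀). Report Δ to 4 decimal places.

At (3/2, -3): F = (46.2500, -1.5000).
Jacobian J = [[-10·x·y + y, -5·x^2 + x + 4·y], [-2·y + 1, -2·x - 2·y]].
At the point, J = [[42.0000, -21.7500], [7.0000, 3.0000]] (det J = 278.2500).
Solving J·Δ = −F gives Δ = (-0.3814, 1.3899).

(-0.3814, 1.3899)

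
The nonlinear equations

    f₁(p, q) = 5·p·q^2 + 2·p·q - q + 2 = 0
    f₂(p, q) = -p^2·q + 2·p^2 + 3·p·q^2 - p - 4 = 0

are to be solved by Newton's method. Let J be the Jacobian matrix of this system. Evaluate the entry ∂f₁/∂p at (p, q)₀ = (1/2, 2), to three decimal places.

24.000

∂f₁/∂p = 5·q^2 + 2·q.
At (1/2, 2) this is 24.000.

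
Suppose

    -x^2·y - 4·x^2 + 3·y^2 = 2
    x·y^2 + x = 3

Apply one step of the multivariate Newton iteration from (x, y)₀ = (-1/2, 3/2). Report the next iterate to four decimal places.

(0.4651, 0.5077)

At (-1/2, 3/2): F = (3.3750, -4.6250).
Jacobian J = [[-2·x·y - 8·x, -x^2 + 6·y], [y^2 + 1, 2·x·y]].
At the point, J = [[5.5000, 8.7500], [3.2500, -1.5000]] (det J = -36.6875).
Solving J·Δ = −F gives Δ = (0.9651, -0.9923).
Then the next iterate is (x, y)₁ = (0.4651, 0.5077).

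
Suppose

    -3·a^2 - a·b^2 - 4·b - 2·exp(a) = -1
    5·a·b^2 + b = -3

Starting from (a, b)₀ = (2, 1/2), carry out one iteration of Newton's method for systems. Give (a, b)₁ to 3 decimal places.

At (2, 1/2): F = (-28.27811, 6.000).
Jacobian J = [[-6·a - b^2 - 2·exp(a), -2·a·b - 4], [5·b^2, 10·a·b + 1]].
At the point, J = [[-27.02811, -6.000], [1.250, 11.000]] (det J = -289.80923).
Solving J·Δ = −F gives Δ = (-0.949, -0.438).
Then the next iterate is (a, b)₁ = (1.051, 0.062).

(1.051, 0.062)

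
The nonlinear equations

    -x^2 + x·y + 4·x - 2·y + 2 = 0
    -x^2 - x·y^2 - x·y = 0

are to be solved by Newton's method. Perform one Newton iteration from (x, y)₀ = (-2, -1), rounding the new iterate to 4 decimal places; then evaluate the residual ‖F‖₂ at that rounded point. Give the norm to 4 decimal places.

At (-2, -1): F = (-6.0000, -4.0000).
Jacobian J = [[-2·x + y + 4, x - 2], [-2·x - y^2 - y, -2·x·y - x]].
At the point, J = [[7.0000, -4.0000], [4.0000, -2.0000]] (det J = 2.0000).
Solving J·Δ = −F gives Δ = (2.0000, 2.0000).
Then the next iterate is (x, y)₁ = (0.0000, 1.0000).
Re-evaluating at (0.0000, 1.0000): F = (0.0000, 0.0000), so ‖F‖₂ = 0.0000.

0.0000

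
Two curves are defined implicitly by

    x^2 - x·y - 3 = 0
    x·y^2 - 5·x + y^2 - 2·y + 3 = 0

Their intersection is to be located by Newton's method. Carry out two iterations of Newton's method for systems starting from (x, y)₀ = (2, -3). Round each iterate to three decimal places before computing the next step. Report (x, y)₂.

(1.284, -1.083)

At (2, -3): F = (7.000, 26.000).
Jacobian J = [[2·x - y, -x], [y^2 - 5, 2·x·y + 2·y - 2]].
At the point, J = [[7.000, -2.000], [4.000, -20.000]] (det J = -132.000).
Solving J·Δ = −F gives Δ = (-0.667, 1.167).
Then the next iterate is (x, y)₁ = (1.333, -1.833).
Round to (1.333, -1.833) and repeat: F = (1.22028, 7.83962), J = [[4.499, -1.333], [-1.64011, -10.55278]].
Δ = (-0.049, 0.750), so (x, y)₂ = (1.284, -1.083).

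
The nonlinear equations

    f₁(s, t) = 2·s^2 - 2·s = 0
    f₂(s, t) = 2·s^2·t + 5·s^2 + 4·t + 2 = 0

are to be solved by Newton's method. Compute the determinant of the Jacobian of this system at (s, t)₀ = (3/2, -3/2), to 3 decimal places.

J = [[4·s - 2, 0], [4·s·t + 10·s, 2·s^2 + 4]].
At the point, J = [[4.000, 0.000], [6.000, 8.500]].
det J = 34.000.

34.000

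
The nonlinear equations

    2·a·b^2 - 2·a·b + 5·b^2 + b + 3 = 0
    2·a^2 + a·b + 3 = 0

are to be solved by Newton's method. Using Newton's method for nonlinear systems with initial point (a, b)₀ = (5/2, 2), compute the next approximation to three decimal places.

At (5/2, 2): F = (35.000, 20.500).
Jacobian J = [[2·b^2 - 2·b, 4·a·b - 2·a + 10·b + 1], [4·a + b, a]].
At the point, J = [[4.000, 36.000], [12.000, 2.500]] (det J = -422.000).
Solving J·Δ = −F gives Δ = (-1.541, -0.801).
Then the next iterate is (a, b)₁ = (0.959, 1.199).

(0.959, 1.199)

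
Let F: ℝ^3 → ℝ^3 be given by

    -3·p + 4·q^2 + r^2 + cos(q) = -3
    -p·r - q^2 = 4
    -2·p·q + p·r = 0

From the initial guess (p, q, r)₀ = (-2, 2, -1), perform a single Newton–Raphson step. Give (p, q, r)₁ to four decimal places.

At (-2, 2, -1): F = (25.583853, -10.0000, 10.0000).
Jacobian J = [[-3, 8·q - sin(q), 2·r], [-r, -2·q, -p], [-2·q + r, -2·p, p]].
At the point, J = [[-3.0000, 15.090703, -2.0000], [1.0000, -4.0000, 2.0000], [-5.0000, 4.0000, -2.0000]] (det J = -88.725621).
Solving J·Δ = −F gives Δ = (0.0000, -1.4051, 2.1897).
Then the next iterate is (p, q, r)₁ = (-2.0000, 0.5949, 1.1897).

(-2.0000, 0.5949, 1.1897)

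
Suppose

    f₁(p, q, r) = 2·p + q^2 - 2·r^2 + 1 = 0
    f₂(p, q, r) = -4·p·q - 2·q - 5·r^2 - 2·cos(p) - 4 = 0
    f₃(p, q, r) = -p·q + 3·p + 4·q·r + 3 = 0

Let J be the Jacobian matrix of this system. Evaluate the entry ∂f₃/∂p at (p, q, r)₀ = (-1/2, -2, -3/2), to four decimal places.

5.0000

∂f₃/∂p = -q + 3.
At (-1/2, -2, -3/2) this is 5.0000.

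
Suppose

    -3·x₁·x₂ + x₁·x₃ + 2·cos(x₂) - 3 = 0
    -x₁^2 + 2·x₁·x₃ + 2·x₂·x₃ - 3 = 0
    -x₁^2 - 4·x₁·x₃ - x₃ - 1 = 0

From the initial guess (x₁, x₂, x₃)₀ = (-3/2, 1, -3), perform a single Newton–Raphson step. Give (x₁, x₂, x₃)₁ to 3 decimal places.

(-2.276, 0.017, 2.979)

At (-3/2, 1, -3): F = (7.08060, -2.250, -18.250).
Jacobian J = [[-3·x₂ + x₃, -3·x₁ - 2·sin(x₂), x₁], [-2·x₁ + 2·x₃, 2·x₃, 2·x₁ + 2·x₂], [-2·x₁ - 4·x₃, 0, -4·x₁ - 1]].
At the point, J = [[-6.000, 2.81706, -1.500], [-3.000, -6.000, -1.000], [15.000, 0.000, 5.000]] (det J = 45.000).
Solving J·Δ = −F gives Δ = (-0.776, -0.983, 5.979).
Then the next iterate is (x₁, x₂, x₃)₁ = (-2.276, 0.017, 2.979).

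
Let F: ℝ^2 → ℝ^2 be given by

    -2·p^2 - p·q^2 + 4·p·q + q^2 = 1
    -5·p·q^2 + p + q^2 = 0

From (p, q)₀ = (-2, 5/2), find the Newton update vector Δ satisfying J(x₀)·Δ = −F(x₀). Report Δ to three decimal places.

At (-2, 5/2): F = (-10.250, 66.750).
Jacobian J = [[-4·p - q^2 + 4·q, -2·p·q + 4·p + 2·q], [-5·q^2 + 1, -10·p·q + 2·q]].
At the point, J = [[11.750, 7.000], [-30.250, 55.000]] (det J = 858.000).
Solving J·Δ = −F gives Δ = (1.202, -0.553).

(1.202, -0.553)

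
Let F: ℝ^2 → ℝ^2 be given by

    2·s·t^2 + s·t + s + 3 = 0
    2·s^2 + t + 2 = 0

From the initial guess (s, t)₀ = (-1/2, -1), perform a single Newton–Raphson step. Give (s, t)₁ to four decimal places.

(-0.4500, -2.4000)

At (-1/2, -1): F = (2.0000, 1.5000).
Jacobian J = [[2·t^2 + t + 1, 4·s·t + s], [4·s, 1]].
At the point, J = [[2.0000, 1.5000], [-2.0000, 1.0000]] (det J = 5.0000).
Solving J·Δ = −F gives Δ = (0.0500, -1.4000).
Then the next iterate is (s, t)₁ = (-0.4500, -2.4000).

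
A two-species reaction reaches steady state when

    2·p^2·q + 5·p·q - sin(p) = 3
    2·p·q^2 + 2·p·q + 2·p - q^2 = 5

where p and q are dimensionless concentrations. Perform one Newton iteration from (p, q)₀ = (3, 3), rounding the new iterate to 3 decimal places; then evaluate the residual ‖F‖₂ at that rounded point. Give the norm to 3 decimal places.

31.428

At (3, 3): F = (95.85888, 64.000).
Jacobian J = [[4·p·q + 5·q - cos(p), 2·p^2 + 5·p], [2·q^2 + 2·q + 2, 4·p·q + 2·p - 2·q]].
At the point, J = [[51.98999, 33.000], [26.000, 36.000]] (det J = 1013.63973).
Solving J·Δ = −F gives Δ = (-1.321, -0.824).
Then the next iterate is (p, q)₁ = (1.679, 2.176).
Re-evaluating at (1.679, 2.176): F = (26.54183, 16.83008), so ‖F‖₂ = 31.428.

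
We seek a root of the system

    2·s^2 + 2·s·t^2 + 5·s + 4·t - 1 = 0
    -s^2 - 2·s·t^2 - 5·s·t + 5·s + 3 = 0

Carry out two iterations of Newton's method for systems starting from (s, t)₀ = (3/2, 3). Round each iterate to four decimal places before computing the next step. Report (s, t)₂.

(0.6138, 9.6186)

At (3/2, 3): F = (50.0000, -41.2500).
Jacobian J = [[4·s + 2·t^2 + 5, 4·s·t + 4], [-2·s - 2·t^2 - 5·t + 5, -4·s·t - 5·s]].
At the point, J = [[29.0000, 22.0000], [-31.0000, -25.5000]] (det J = -57.5000).
Solving J·Δ = −F gives Δ = (-6.3913, 6.1522).
Then the next iterate is (s, t)₁ = (-4.8913, 9.1522).
Round to (-4.8913, 9.1522) and repeat: F = (-760.415692, 997.867087), J = [[152.960330, -175.064623], [-198.503930, 203.521123]].
Δ = (5.5051, 0.4664), so (s, t)₂ = (0.6138, 9.6186).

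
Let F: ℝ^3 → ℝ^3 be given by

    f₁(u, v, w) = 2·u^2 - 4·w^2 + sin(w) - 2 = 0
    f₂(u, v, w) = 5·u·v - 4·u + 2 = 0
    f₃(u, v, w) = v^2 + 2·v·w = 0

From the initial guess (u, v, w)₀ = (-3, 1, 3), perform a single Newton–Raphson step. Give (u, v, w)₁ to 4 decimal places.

At (-3, 1, 3): F = (-19.858880, -1.0000, 7.0000).
Jacobian J = [[4·u, 0, -8·w + cos(w)], [5·v - 4, 5·u, 0], [0, 2·v + 2·w, 2·v]].
At the point, J = [[-12.0000, 0.0000, -24.989992], [1.0000, -15.0000, 0.0000], [0.0000, 8.0000, 2.0000]] (det J = 160.080060).
Solving J·Δ = −F gives Δ = (11.4209, 0.6947, -6.2789).
Then the next iterate is (u, v, w)₁ = (8.4209, 1.6947, -3.2789).

(8.4209, 1.6947, -3.2789)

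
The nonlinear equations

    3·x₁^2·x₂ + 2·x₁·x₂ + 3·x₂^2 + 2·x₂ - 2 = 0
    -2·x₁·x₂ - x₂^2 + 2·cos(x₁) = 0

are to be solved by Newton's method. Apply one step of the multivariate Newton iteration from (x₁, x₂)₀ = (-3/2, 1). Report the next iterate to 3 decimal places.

At (-3/2, 1): F = (6.750, 2.14147).
Jacobian J = [[6·x₁·x₂ + 2·x₂, 3·x₁^2 + 2·x₁ + 6·x₂ + 2], [-2·x₂ - 2·sin(x₁), -2·x₁ - 2·x₂]].
At the point, J = [[-7.000, 11.750], [-0.00501, 1.000]] (det J = -6.94113).
Solving J·Δ = −F gives Δ = (-2.653, -2.155).
Then the next iterate is (x₁, x₂)₁ = (-4.153, -1.155).

(-4.153, -1.155)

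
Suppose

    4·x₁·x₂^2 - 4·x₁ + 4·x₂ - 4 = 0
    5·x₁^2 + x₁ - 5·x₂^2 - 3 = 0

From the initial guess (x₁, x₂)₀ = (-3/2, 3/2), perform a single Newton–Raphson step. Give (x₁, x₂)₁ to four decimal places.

(-1.4280, 1.1328)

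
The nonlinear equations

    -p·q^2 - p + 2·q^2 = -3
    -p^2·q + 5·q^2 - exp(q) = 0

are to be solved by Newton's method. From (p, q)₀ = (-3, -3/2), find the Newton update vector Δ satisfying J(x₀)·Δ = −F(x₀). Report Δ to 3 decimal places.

At (-3, -3/2): F = (17.250, 24.52687).
Jacobian J = [[-q^2 - 1, -2·p·q + 4·q], [-2·p·q, -p^2 + 10·q - exp(q)]].
At the point, J = [[-3.250, -15.000], [-9.000, -24.22313]] (det J = -56.27483).
Solving J·Δ = −F gives Δ = (-0.888, 1.342).

(-0.888, 1.342)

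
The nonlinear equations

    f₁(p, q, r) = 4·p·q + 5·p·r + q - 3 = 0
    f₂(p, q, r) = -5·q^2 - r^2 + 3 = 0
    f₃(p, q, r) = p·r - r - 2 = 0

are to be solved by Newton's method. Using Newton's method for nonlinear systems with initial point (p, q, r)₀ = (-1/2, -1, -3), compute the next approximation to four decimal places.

(-0.4189, -0.8026, -1.4956)

At (-1/2, -1, -3): F = (5.5000, -11.0000, 2.5000).
Jacobian J = [[4·q + 5·r, 4·p + 1, 5·p], [0, -10·q, -2·r], [r, 0, p - 1]].
At the point, J = [[-19.0000, -1.0000, -2.5000], [0.0000, 10.0000, 6.0000], [-3.0000, 0.0000, -1.5000]] (det J = 228.0000).
Solving J·Δ = −F gives Δ = (0.0811, 0.1974, 1.5044).
Then the next iterate is (p, q, r)₁ = (-0.4189, -0.8026, -1.4956).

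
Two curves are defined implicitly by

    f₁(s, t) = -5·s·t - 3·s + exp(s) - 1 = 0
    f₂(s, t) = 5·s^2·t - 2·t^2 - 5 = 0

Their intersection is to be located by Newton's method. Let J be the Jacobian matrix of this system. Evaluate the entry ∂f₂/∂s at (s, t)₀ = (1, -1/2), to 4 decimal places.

-5.0000

∂f₂/∂s = 10·s·t.
At (1, -1/2) this is -5.0000.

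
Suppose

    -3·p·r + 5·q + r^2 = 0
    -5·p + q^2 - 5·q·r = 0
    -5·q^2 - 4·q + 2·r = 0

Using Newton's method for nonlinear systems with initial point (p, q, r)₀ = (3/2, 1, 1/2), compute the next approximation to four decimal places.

At (3/2, 1, 1/2): F = (3.0000, -9.0000, -8.0000).
Jacobian J = [[-3·r, 5, -3·p + 2·r], [-5, 2·q - 5·r, -5·q], [0, -10·q - 4, 2]].
At the point, J = [[-1.5000, 5.0000, -3.5000], [-5.0000, -0.5000, -5.0000], [0.0000, -14.0000, 2.0000]] (det J = -88.5000).
Solving J·Δ = −F gives Δ = (-3.9548, -0.2599, 2.1808).
Then the next iterate is (p, q, r)₁ = (-2.4548, 0.7401, 2.6808).

(-2.4548, 0.7401, 2.6808)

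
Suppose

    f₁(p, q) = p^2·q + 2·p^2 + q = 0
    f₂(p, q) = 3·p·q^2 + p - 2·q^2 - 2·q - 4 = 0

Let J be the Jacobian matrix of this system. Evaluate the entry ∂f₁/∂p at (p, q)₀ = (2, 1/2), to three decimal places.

∂f₁/∂p = 2·p·q + 4·p.
At (2, 1/2) this is 10.000.

10.000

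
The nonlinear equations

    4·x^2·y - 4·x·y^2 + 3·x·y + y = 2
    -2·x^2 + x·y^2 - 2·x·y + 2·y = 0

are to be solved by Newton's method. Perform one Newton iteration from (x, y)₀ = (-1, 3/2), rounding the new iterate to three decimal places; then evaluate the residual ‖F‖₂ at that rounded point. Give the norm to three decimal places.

1.486

At (-1, 3/2): F = (10.000, 1.750).
Jacobian J = [[8·x·y - 4·y^2 + 3·y, 4·x^2 - 8·x·y + 3·x + 1], [-4·x + y^2 - 2·y, 2·x·y - 2·x + 2]].
At the point, J = [[-16.500, 14.000], [3.250, 1.000]] (det J = -62.000).
Solving J·Δ = −F gives Δ = (-0.234, -0.990).
Then the next iterate is (x, y)₁ = (-1.234, 0.510).
Re-evaluating at (-1.234, 0.510): F = (1.01226, -1.08780), so ‖F‖₂ = 1.486.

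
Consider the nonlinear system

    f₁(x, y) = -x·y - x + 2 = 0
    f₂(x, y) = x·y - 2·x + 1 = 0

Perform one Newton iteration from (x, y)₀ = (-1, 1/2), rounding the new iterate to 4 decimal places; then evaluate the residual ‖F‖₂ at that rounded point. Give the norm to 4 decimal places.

At (-1, 1/2): F = (3.5000, 2.5000).
Jacobian J = [[-y - 1, -x], [y - 2, x]].
At the point, J = [[-1.5000, 1.0000], [-1.5000, -1.0000]] (det J = 3.0000).
Solving J·Δ = −F gives Δ = (2.0000, -0.5000).
Then the next iterate is (x, y)₁ = (1.0000, 0.0000).
Re-evaluating at (1.0000, 0.0000): F = (1.0000, -1.0000), so ‖F‖₂ = 1.4142.

1.4142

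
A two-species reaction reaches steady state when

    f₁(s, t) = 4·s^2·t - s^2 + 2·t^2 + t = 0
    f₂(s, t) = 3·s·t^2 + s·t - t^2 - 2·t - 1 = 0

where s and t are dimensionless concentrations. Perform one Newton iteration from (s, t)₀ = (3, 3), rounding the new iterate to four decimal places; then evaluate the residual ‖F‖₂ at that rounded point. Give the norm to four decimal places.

41.6385

At (3, 3): F = (120.0000, 74.0000).
Jacobian J = [[8·s·t - 2·s, 4·s^2 + 4·t + 1], [3·t^2 + t, 6·s·t + s - 2·t - 2]].
At the point, J = [[66.0000, 49.0000], [30.0000, 49.0000]] (det J = 1764.0000).
Solving J·Δ = −F gives Δ = (-1.2778, -0.7279).
Then the next iterate is (s, t)₁ = (1.7222, 2.2721).
Re-evaluating at (1.7222, 2.2721): F = (36.586952, 19.878626), so ‖F‖₂ = 41.6385.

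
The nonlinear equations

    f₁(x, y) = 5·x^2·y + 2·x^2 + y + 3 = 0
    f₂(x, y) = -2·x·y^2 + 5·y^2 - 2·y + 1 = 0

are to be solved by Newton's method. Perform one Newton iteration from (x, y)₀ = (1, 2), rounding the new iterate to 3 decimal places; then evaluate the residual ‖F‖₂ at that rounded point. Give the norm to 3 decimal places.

6.132

At (1, 2): F = (17.000, 9.000).
Jacobian J = [[10·x·y + 4·x, 5·x^2 + 1], [-2·y^2, -4·x·y + 10·y - 2]].
At the point, J = [[24.000, 6.000], [-8.000, 10.000]] (det J = 288.000).
Solving J·Δ = −F gives Δ = (-0.403, -1.222).
Then the next iterate is (x, y)₁ = (0.597, 0.778).
Re-evaluating at (0.597, 0.778): F = (5.87725, 1.74771), so ‖F‖₂ = 6.132.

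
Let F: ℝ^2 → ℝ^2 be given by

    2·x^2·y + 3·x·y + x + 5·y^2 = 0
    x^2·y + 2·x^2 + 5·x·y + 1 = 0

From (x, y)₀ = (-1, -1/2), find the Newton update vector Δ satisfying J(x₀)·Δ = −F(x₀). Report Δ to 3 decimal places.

(0.692, 0.298)

At (-1, -1/2): F = (0.750, 5.000).
Jacobian J = [[4·x·y + 3·y + 1, 2·x^2 + 3·x + 10·y], [2·x·y + 4·x + 5·y, x^2 + 5·x]].
At the point, J = [[1.500, -6.000], [-5.500, -4.000]] (det J = -39.000).
Solving J·Δ = −F gives Δ = (0.692, 0.298).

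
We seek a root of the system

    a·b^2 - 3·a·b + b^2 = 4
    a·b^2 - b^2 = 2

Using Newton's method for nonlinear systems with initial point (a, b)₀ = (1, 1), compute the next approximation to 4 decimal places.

(3.0000, 10.0000)

At (1, 1): F = (-5.0000, -2.0000).
Jacobian J = [[b^2 - 3·b, 2·a·b - 3·a + 2·b], [b^2, 2·a·b - 2·b]].
At the point, J = [[-2.0000, 1.0000], [1.0000, 0.0000]] (det J = -1.0000).
Solving J·Δ = −F gives Δ = (2.0000, 9.0000).
Then the next iterate is (a, b)₁ = (3.0000, 10.0000).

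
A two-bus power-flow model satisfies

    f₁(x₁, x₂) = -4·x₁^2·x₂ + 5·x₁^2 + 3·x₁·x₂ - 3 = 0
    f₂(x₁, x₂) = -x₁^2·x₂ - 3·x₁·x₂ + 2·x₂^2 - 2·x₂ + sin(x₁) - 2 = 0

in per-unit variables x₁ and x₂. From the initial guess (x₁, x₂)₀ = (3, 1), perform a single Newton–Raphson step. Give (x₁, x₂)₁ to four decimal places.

(1.1239, 0.9302)

At (3, 1): F = (15.0000, -19.858880).
Jacobian J = [[-8·x₁·x₂ + 10·x₁ + 3·x₂, -4·x₁^2 + 3·x₁], [-2·x₁·x₂ - 3·x₂ + cos(x₁), -x₁^2 - 3·x₁ + 4·x₂ - 2]].
At the point, J = [[9.0000, -27.0000], [-9.989992, -16.0000]] (det J = -413.729797).
Solving J·Δ = −F gives Δ = (-1.8761, -0.0698).
Then the next iterate is (x₁, x₂)₁ = (1.1239, 0.9302).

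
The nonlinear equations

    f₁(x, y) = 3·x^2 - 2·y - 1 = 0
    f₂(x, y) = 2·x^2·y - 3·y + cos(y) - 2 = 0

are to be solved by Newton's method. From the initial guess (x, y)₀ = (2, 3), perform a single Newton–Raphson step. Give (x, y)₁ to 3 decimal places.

At (2, 3): F = (5.000, 12.01001).
Jacobian J = [[6·x, -2], [4·x·y, 2·x^2 - sin(y) - 3]].
At the point, J = [[12.000, -2.000], [24.000, 4.85888]] (det J = 106.30656).
Solving J·Δ = −F gives Δ = (-0.454, -0.227).
Then the next iterate is (x, y)₁ = (1.546, 2.773).

(1.546, 2.773)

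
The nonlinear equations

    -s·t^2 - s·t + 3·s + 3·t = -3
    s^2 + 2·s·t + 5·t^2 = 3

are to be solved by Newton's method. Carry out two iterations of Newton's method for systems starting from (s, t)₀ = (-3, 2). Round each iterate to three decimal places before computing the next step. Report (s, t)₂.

(-2.077, 0.673)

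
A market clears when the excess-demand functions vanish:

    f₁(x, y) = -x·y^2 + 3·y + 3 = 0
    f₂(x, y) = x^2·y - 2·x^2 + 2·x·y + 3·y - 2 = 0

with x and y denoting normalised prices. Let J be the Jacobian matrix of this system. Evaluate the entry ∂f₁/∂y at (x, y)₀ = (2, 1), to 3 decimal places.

∂f₁/∂y = -2·x·y + 3.
At (2, 1) this is -1.000.

-1.000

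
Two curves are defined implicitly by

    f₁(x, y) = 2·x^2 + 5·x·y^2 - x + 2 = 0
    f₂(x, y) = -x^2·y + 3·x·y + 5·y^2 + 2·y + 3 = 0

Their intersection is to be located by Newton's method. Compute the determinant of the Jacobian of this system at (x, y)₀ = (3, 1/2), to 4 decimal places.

108.2500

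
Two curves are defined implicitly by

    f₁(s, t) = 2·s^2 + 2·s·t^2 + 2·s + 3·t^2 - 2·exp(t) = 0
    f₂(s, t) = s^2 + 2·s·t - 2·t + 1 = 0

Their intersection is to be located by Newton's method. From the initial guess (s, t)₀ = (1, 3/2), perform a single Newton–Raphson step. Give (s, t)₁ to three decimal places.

At (1, 3/2): F = (6.28662, 2.000).
Jacobian J = [[4·s + 2·t^2 + 2, 4·s·t + 6·t - 2·exp(t)], [2·s + 2·t, 2·s - 2]].
At the point, J = [[10.500, 6.03662], [5.000, 0.000]] (det J = -30.18311).
Solving J·Δ = −F gives Δ = (-0.400, -0.346).
Then the next iterate is (s, t)₁ = (0.600, 1.154).

(0.600, 1.154)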